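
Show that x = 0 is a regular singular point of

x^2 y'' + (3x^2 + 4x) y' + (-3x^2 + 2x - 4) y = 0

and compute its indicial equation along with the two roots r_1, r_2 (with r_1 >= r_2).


Divide by x^2 to reach normal form y'' + P_1(x) y' + P_2(x) y = 0 with P_1(x) = 3 + 4/x and P_2(x) = -3 + 2/x - 4/x^2.
x = 0 is a singular point because the y'-coefficient 3 + 4/x has a pole at x = 0 and the y-coefficient -3 + 2/x - 4/x^2 has a pole at x = 0.
It is a regular singular point because x P_1(x) = p(x) = 3x + 4 and x^2 P_2(x) = q(x) = -3x^2 + 2x - 4 are polynomials, hence analytic at x = 0.
p(0) = 4,  q(0) = -4.
Indicial equation: r(r-1) + p(0) r + q(0) = 0, i.e. r^2 + (p(0) - 1) r + q(0) = 0, i.e. r^2 + 3 r - 4 = 0.
Discriminant: (3)^2 - 4(-4) = 25, so r = (-3 ± 5)/2.
Solving: r_1 = 1, r_2 = -4.

indicial: r^2 + 3 r - 4 = 0; roots r_1 = 1, r_2 = -4


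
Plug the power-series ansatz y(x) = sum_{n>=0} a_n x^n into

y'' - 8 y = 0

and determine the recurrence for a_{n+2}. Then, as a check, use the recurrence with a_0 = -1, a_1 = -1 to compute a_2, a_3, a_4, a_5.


Substitute y = sum_n a_n x^n into y'' + (const) y = 0.
y''(x) = sum_{n>=0} (n+2)(n+1) a_{n+2} x^n.
The ODE becomes sum_n [(n+2)(n+1) a_{n+2} - 8 a_n] x^n = 0.
Setting each coefficient to zero gives the recurrence:
  (n+2)(n+1) a_{n+2} - 8 a_n = 0,
  a_{n+2} = 8 / ((n+1)(n+2)) a_n.

Check with a_0 = -1, a_1 = -1 (apply the recurrence for n = 0, 1, 2, 3): a_0 = -1, a_1 = -1, a_2 = -4, a_3 = -4/3, a_4 = -8/3, a_5 = -8/15.

a_{n+2} = 8/((n+1)(n+2)) * a_n; check: a_0 = -1, a_1 = -1, a_2 = -4, a_3 = -4/3, a_4 = -8/3, a_5 = -8/15


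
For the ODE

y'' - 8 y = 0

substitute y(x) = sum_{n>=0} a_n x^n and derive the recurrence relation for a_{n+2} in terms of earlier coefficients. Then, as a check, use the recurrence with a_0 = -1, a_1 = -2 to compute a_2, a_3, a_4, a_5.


Substitute y = sum_n a_n x^n into y'' + (const) y = 0.
y''(x) = sum_{n>=0} (n+2)(n+1) a_{n+2} x^n.
The ODE becomes sum_n [(n+2)(n+1) a_{n+2} - 8 a_n] x^n = 0.
Setting each coefficient to zero gives the recurrence:
  (n+2)(n+1) a_{n+2} - 8 a_n = 0,
  a_{n+2} = 8 / ((n+1)(n+2)) a_n.

Check with a_0 = -1, a_1 = -2 (apply the recurrence for n = 0, 1, 2, 3): a_0 = -1, a_1 = -2, a_2 = -4, a_3 = -8/3, a_4 = -8/3, a_5 = -16/15.

a_{n+2} = 8/((n+1)(n+2)) * a_n; check: a_0 = -1, a_1 = -2, a_2 = -4, a_3 = -8/3, a_4 = -8/3, a_5 = -16/15


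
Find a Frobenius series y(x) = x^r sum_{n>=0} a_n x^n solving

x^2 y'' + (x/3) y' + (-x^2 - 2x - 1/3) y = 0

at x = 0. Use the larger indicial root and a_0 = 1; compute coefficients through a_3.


Write in Frobenius form y'' + (p(x)/x) y' + (q(x)/x^2) y = 0:
  p(x) = 1/3,  q(x) = -x^2 - 2x - 1/3.
Indicial equation: r(r-1) + (1/3) r + (-1/3) = 0 -> roots r_1 = 1, r_2 = -1/3.
Take r = r_1 = 1. Let y(x) = x^r sum_{n>=0} a_n x^n with a_0 = 1.
Substitute y = x^r sum a_n x^n and match x^{r+n}. The recurrence is
  D(n) a_n - 2 a_{n-1} - 1 a_{n-2} = 0,  where D(n) = (r+n)(r+n-1) + (1/3)(r+n) + (-1/3).
  a_n = [2 a_{n-1} + 1 a_{n-2}] / D(n).
Since the indicial polynomial factors as (r - r_1)(r - r_2), D(n) = (r_1 + n - r_1)(r_1 + n - r_2) = n(n + 4/3).
Evaluating step by step (a_0 = 1):
  n = 1: D(1) = 1(1 + 4/3) = 7/3; numerator = 2(1) = 2; a_1 = (2)/(7/3) = 6/7
  n = 2: D(2) = 2(2 + 4/3) = 20/3; numerator = 2(6/7) + 1(1) = 19/7; a_2 = (19/7)/(20/3) = 57/140
  n = 3: D(3) = 3(3 + 4/3) = 13; numerator = 2(57/140) + 1(6/7) = 117/70; a_3 = (117/70)/(13) = 9/70

r = 1; a_0 = 1; a_1 = 6/7; a_2 = 57/140; a_3 = 9/70


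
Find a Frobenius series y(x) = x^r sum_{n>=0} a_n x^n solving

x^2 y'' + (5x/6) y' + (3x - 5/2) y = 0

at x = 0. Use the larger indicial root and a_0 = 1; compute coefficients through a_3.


Write in Frobenius form y'' + (p(x)/x) y' + (q(x)/x^2) y = 0:
  p(x) = 5/6,  q(x) = 3x - 5/2.
Indicial equation: r(r-1) + (5/6) r + (-5/2) = 0 -> roots r_1 = 5/3, r_2 = -3/2.
Take r = r_1 = 5/3. Let y(x) = x^r sum_{n>=0} a_n x^n with a_0 = 1.
Substitute y = x^r sum a_n x^n and match x^{r+n}. The recurrence is
  D(n) a_n + 3 a_{n-1} = 0,  where D(n) = (r+n)(r+n-1) + (5/6)(r+n) + (-5/2).
  a_n = -3 / D(n) * a_{n-1}.
Since the indicial polynomial factors as (r - r_1)(r - r_2), D(n) = (r_1 + n - r_1)(r_1 + n - r_2) = n(n + 19/6).
Evaluating step by step (a_0 = 1):
  n = 1: D(1) = 1(1 + 19/6) = 25/6; numerator = -3(1) = -3; a_1 = (-3)/(25/6) = -18/25
  n = 2: D(2) = 2(2 + 19/6) = 31/3; numerator = -3(-18/25) = 54/25; a_2 = (54/25)/(31/3) = 162/775
  n = 3: D(3) = 3(3 + 19/6) = 37/2; numerator = -3(162/775) = -486/775; a_3 = (-486/775)/(37/2) = -972/28675

r = 5/3; a_0 = 1; a_1 = -18/25; a_2 = 162/775; a_3 = -972/28675


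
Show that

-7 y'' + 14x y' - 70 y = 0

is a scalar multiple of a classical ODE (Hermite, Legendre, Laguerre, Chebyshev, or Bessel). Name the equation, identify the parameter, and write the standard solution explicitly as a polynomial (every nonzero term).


All three coefficients share the factor -7; dividing through by -7 gives  y'' - 2x y' + 10 y = 0.
This matches the Hermite equation y'' - 2x y' + 2n y = 0 with 2n = 10, so n = 5; the polynomial solution is H_5(x).
With y = sum_k a_k x^k, matching x^k gives (k+2)(k+1) a_{k+2} = 2(k - n) a_k = 2(k - 5) a_k. The right side vanishes at k = 5, so the series with the parity of 5 terminates at degree 5.
Standard normalization: leading coefficient of H_n is 2^n, so a_5 = 2^5 = 32. Work downward with a_k = (k+1)(k+2) a_{k+2} / (2(k - n)):
  a_3 = (4)(5)(32) / (2(3 - 5)) = 640/(-4) = -160
  a_1 = (2)(3)(-160) / (2(1 - 5)) = -960/(-8) = 120
Hence H_5(x) = 32 x^5 - 160 x^3 + 120 x.

H_5(x); series = 32 x^5 - 160 x^3 + 120 x


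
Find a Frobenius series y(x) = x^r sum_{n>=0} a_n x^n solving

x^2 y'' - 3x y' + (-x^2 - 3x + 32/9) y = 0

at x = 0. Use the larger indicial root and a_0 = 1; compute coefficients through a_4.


Write in Frobenius form y'' + (p(x)/x) y' + (q(x)/x^2) y = 0:
  p(x) = -3,  q(x) = -x^2 - 3x + 32/9.
Indicial equation: r(r-1) + (-3) r + (32/9) = 0 -> roots r_1 = 8/3, r_2 = 4/3.
Take r = r_1 = 8/3. Let y(x) = x^r sum_{n>=0} a_n x^n with a_0 = 1.
Substitute y = x^r sum a_n x^n and match x^{r+n}. The recurrence is
  D(n) a_n - 3 a_{n-1} - 1 a_{n-2} = 0,  where D(n) = (r+n)(r+n-1) + (-3)(r+n) + (32/9).
  a_n = [3 a_{n-1} + 1 a_{n-2}] / D(n).
Since the indicial polynomial factors as (r - r_1)(r - r_2), D(n) = (r_1 + n - r_1)(r_1 + n - r_2) = n(n + 4/3).
Evaluating step by step (a_0 = 1):
  n = 1: D(1) = 1(1 + 4/3) = 7/3; numerator = 3(1) = 3; a_1 = (3)/(7/3) = 9/7
  n = 2: D(2) = 2(2 + 4/3) = 20/3; numerator = 3(9/7) + 1(1) = 34/7; a_2 = (34/7)/(20/3) = 51/70
  n = 3: D(3) = 3(3 + 4/3) = 13; numerator = 3(51/70) + 1(9/7) = 243/70; a_3 = (243/70)/(13) = 243/910
  n = 4: D(4) = 4(4 + 4/3) = 64/3; numerator = 3(243/910) + 1(51/70) = 696/455; a_4 = (696/455)/(64/3) = 261/3640

r = 8/3; a_0 = 1; a_1 = 9/7; a_2 = 51/70; a_3 = 243/910; a_4 = 261/3640


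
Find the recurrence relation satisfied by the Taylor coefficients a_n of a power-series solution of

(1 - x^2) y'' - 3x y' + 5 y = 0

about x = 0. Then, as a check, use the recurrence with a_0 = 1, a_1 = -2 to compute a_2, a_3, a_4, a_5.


Substitute y = sum_n a_n x^n.
(1 - 1 x^2) y'' contributes (n+2)(n+1) a_{n+2} - n(n-1) a_n at x^n.
-3 x y'(x) contributes -3 n a_n at x^n.
5 y(x) contributes 5 a_n at x^n.
Matching x^n: (n+2)(n+1) a_{n+2} + (-n(n-1) - 3 n + 5) a_n = 0.
Thus a_{n+2} = (n(n-1) + 3 n - 5) / ((n+1)(n+2)) * a_n.

Check with a_0 = 1, a_1 = -2 (apply the recurrence for n = 0, 1, 2, 3): a_0 = 1, a_1 = -2, a_2 = -5/2, a_3 = 2/3, a_4 = -5/8, a_5 = 1/3.

a_(n+2) = (n(n-1) + 3 n - 5) / ((n+1)(n+2)) * a_n; check: a_0 = 1, a_1 = -2, a_2 = -5/2, a_3 = 2/3, a_4 = -5/8, a_5 = 1/3


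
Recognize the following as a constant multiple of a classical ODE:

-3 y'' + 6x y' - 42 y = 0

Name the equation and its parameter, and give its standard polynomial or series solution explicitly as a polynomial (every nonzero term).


All three coefficients share the factor -3; dividing through by -3 gives  y'' - 2x y' + 14 y = 0.
This matches the Hermite equation y'' - 2x y' + 2n y = 0 with 2n = 14, so n = 7; the polynomial solution is H_7(x).
With y = sum_k a_k x^k, matching x^k gives (k+2)(k+1) a_{k+2} = 2(k - n) a_k = 2(k - 7) a_k. The right side vanishes at k = 7, so the series with the parity of 7 terminates at degree 7.
Standard normalization: leading coefficient of H_n is 2^n, so a_7 = 2^7 = 128. Work downward with a_k = (k+1)(k+2) a_{k+2} / (2(k - n)):
  a_5 = (6)(7)(128) / (2(5 - 7)) = 5376/(-4) = -1344
  a_3 = (4)(5)(-1344) / (2(3 - 7)) = -26880/(-8) = 3360
  a_1 = (2)(3)(3360) / (2(1 - 7)) = 20160/(-12) = -1680
Hence H_7(x) = 128 x^7 - 1344 x^5 + 3360 x^3 - 1680 x.

H_7(x); series = 128 x^7 - 1344 x^5 + 3360 x^3 - 1680 x


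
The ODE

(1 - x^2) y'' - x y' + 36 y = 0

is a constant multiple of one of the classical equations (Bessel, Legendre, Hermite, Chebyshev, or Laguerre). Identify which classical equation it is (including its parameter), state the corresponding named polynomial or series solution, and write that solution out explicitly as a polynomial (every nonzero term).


The equation is already in a standard form:  (1 - x^2) y'' - x y' + 36 y = 0.
This matches the Chebyshev equation (1 - x^2) y'' - x y' + n^2 y = 0 (note the -x y' term, not -2x y') with n^2 = 36, so n = 6; the polynomial solution is T_6(x).
With y = sum_k a_k x^k, matching x^k gives (k+2)(k+1) a_{k+2} = (k^2 - n^2) a_k = (k - 6)(k + 6) a_k. The right side vanishes at k = 6, so the series with the parity of 6 terminates at degree 6.
Standard normalization: leading coefficient of T_n is 2^(n-1), so a_6 = 2^5 = 32. Work downward with a_k = (k+1)(k+2) a_{k+2} / ((k - 6)(k + 6)):
  a_4 = (5)(6)(32) / ((4 - 6)(4 + 6)) = 960/(-20) = -48
  a_2 = (3)(4)(-48) / ((2 - 6)(2 + 6)) = -576/(-32) = 18
  a_0 = (1)(2)(18) / ((0 - 6)(0 + 6)) = 36/(-36) = -1
Hence T_6(x) = 32 x^6 - 48 x^4 + 18 x^2 - 1.

T_6(x); series = 32 x^6 - 48 x^4 + 18 x^2 - 1


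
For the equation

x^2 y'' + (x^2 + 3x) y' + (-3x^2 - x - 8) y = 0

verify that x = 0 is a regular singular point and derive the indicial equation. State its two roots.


Divide by x^2 to reach normal form y'' + P_1(x) y' + P_2(x) y = 0 with P_1(x) = 1 + 3/x and P_2(x) = -3 - 1/x - 8/x^2.
x = 0 is a singular point because the y'-coefficient 1 + 3/x has a pole at x = 0 and the y-coefficient -3 - 1/x - 8/x^2 has a pole at x = 0.
It is a regular singular point because x P_1(x) = p(x) = x + 3 and x^2 P_2(x) = q(x) = -3x^2 - x - 8 are polynomials, hence analytic at x = 0.
p(0) = 3,  q(0) = -8.
Indicial equation: r(r-1) + p(0) r + q(0) = 0, i.e. r^2 + (p(0) - 1) r + q(0) = 0, i.e. r^2 + 2 r - 8 = 0.
Discriminant: (2)^2 - 4(-8) = 36, so r = (-2 ± 6)/2.
Solving: r_1 = 2, r_2 = -4.

indicial: r^2 + 2 r - 8 = 0; roots r_1 = 2, r_2 = -4


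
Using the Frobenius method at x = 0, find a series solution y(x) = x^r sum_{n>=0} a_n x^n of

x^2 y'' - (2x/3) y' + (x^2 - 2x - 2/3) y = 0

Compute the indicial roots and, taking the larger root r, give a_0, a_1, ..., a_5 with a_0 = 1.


Write in Frobenius form y'' + (p(x)/x) y' + (q(x)/x^2) y = 0:
  p(x) = -2/3,  q(x) = x^2 - 2x - 2/3.
Indicial equation: r(r-1) + (-2/3) r + (-2/3) = 0 -> roots r_1 = 2, r_2 = -1/3.
Take r = r_1 = 2. Let y(x) = x^r sum_{n>=0} a_n x^n with a_0 = 1.
Substitute y = x^r sum a_n x^n and match x^{r+n}. The recurrence is
  D(n) a_n - 2 a_{n-1} + 1 a_{n-2} = 0,  where D(n) = (r+n)(r+n-1) + (-2/3)(r+n) + (-2/3).
  a_n = [2 a_{n-1} - 1 a_{n-2}] / D(n).
Since the indicial polynomial factors as (r - r_1)(r - r_2), D(n) = (r_1 + n - r_1)(r_1 + n - r_2) = n(n + 7/3).
Evaluating step by step (a_0 = 1):
  n = 1: D(1) = 1(1 + 7/3) = 10/3; numerator = 2(1) = 2; a_1 = (2)/(10/3) = 3/5
  n = 2: D(2) = 2(2 + 7/3) = 26/3; numerator = 2(3/5) - 1(1) = 1/5; a_2 = (1/5)/(26/3) = 3/130
  n = 3: D(3) = 3(3 + 7/3) = 16; numerator = 2(3/130) - 1(3/5) = -36/65; a_3 = (-36/65)/(16) = -9/260
  n = 4: D(4) = 4(4 + 7/3) = 76/3; numerator = 2(-9/260) - 1(3/130) = -6/65; a_4 = (-6/65)/(76/3) = -9/2470
  n = 5: D(5) = 5(5 + 7/3) = 110/3; numerator = 2(-9/2470) - 1(-9/260) = 27/988; a_5 = (27/988)/(110/3) = 81/108680

r = 2; a_0 = 1; a_1 = 3/5; a_2 = 3/130; a_3 = -9/260; a_4 = -9/2470; a_5 = 81/108680


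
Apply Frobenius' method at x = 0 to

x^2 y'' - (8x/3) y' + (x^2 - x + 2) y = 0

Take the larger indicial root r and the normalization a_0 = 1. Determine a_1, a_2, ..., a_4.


Write in Frobenius form y'' + (p(x)/x) y' + (q(x)/x^2) y = 0:
  p(x) = -8/3,  q(x) = x^2 - x + 2.
Indicial equation: r(r-1) + (-8/3) r + (2) = 0 -> roots r_1 = 3, r_2 = 2/3.
Take r = r_1 = 3. Let y(x) = x^r sum_{n>=0} a_n x^n with a_0 = 1.
Substitute y = x^r sum a_n x^n and match x^{r+n}. The recurrence is
  D(n) a_n - 1 a_{n-1} + 1 a_{n-2} = 0,  where D(n) = (r+n)(r+n-1) + (-8/3)(r+n) + (2).
  a_n = [1 a_{n-1} - 1 a_{n-2}] / D(n).
Since the indicial polynomial factors as (r - r_1)(r - r_2), D(n) = (r_1 + n - r_1)(r_1 + n - r_2) = n(n + 7/3).
Evaluating step by step (a_0 = 1):
  n = 1: D(1) = 1(1 + 7/3) = 10/3; numerator = 1(1) = 1; a_1 = (1)/(10/3) = 3/10
  n = 2: D(2) = 2(2 + 7/3) = 26/3; numerator = 1(3/10) - 1(1) = -7/10; a_2 = (-7/10)/(26/3) = -21/260
  n = 3: D(3) = 3(3 + 7/3) = 16; numerator = 1(-21/260) - 1(3/10) = -99/260; a_3 = (-99/260)/(16) = -99/4160
  n = 4: D(4) = 4(4 + 7/3) = 76/3; numerator = 1(-99/4160) - 1(-21/260) = 237/4160; a_4 = (237/4160)/(76/3) = 711/316160

r = 3; a_0 = 1; a_1 = 3/10; a_2 = -21/260; a_3 = -99/4160; a_4 = 711/316160


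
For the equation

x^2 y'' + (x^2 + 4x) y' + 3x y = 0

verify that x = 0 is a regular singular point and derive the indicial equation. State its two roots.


Divide by x^2 to reach normal form y'' + P_1(x) y' + P_2(x) y = 0 with P_1(x) = 1 + 4/x and P_2(x) = 3/x.
x = 0 is a singular point because the y'-coefficient 1 + 4/x has a pole at x = 0 and the y-coefficient 3/x has a pole at x = 0.
It is a regular singular point because x P_1(x) = p(x) = x + 4 and x^2 P_2(x) = q(x) = 3x are polynomials, hence analytic at x = 0.
p(0) = 4,  q(0) = 0.
Indicial equation: r(r-1) + p(0) r + q(0) = 0, i.e. r^2 + (p(0) - 1) r + q(0) = 0, i.e. r^2 + 3 r = 0.
Discriminant: (3)^2 - 4(0) = 9, so r = (-3 ± 3)/2.
Solving: r_1 = 0, r_2 = -3.

indicial: r^2 + 3 r = 0; roots r_1 = 0, r_2 = -3


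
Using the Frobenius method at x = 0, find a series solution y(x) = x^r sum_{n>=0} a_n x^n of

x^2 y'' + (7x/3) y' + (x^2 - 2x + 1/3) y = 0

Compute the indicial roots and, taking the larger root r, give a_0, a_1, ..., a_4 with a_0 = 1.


Write in Frobenius form y'' + (p(x)/x) y' + (q(x)/x^2) y = 0:
  p(x) = 7/3,  q(x) = x^2 - 2x + 1/3.
Indicial equation: r(r-1) + (7/3) r + (1/3) = 0 -> roots r_1 = -1/3, r_2 = -1.
Take r = r_1 = -1/3. Let y(x) = x^r sum_{n>=0} a_n x^n with a_0 = 1.
Substitute y = x^r sum a_n x^n and match x^{r+n}. The recurrence is
  D(n) a_n - 2 a_{n-1} + 1 a_{n-2} = 0,  where D(n) = (r+n)(r+n-1) + (7/3)(r+n) + (1/3).
  a_n = [2 a_{n-1} - 1 a_{n-2}] / D(n).
Since the indicial polynomial factors as (r - r_1)(r - r_2), D(n) = (r_1 + n - r_1)(r_1 + n - r_2) = n(n + 2/3).
Evaluating step by step (a_0 = 1):
  n = 1: D(1) = 1(1 + 2/3) = 5/3; numerator = 2(1) = 2; a_1 = (2)/(5/3) = 6/5
  n = 2: D(2) = 2(2 + 2/3) = 16/3; numerator = 2(6/5) - 1(1) = 7/5; a_2 = (7/5)/(16/3) = 21/80
  n = 3: D(3) = 3(3 + 2/3) = 11; numerator = 2(21/80) - 1(6/5) = -27/40; a_3 = (-27/40)/(11) = -27/440
  n = 4: D(4) = 4(4 + 2/3) = 56/3; numerator = 2(-27/440) - 1(21/80) = -339/880; a_4 = (-339/880)/(56/3) = -1017/49280

r = -1/3; a_0 = 1; a_1 = 6/5; a_2 = 21/80; a_3 = -27/440; a_4 = -1017/49280


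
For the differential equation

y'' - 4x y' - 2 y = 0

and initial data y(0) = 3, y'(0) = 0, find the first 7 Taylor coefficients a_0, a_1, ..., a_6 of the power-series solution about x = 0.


Ansatz: y(x) = sum_{n>=0} a_n x^n, so y'(x) = sum_{n>=1} n a_n x^(n-1) and y''(x) = sum_{n>=2} n(n-1) a_n x^(n-2).
Substitute into P(x) y'' + Q(x) y' + R(x) y = 0 with P(x) = 1, Q(x) = -4x, R(x) = -2, and match powers of x.
Initial conditions: a_0 = 3, a_1 = 0.
Setting the coefficient of each power of x to zero and solving order by order (substituting the coefficients already found):
  x^0: 2 a_2 - 2 a_0 = 0  ->  2 a_2 = 2 a_0 = 6  ->  a_2 = 3
  x^1: 6 a_3 - 6 a_1 = 0  ->  6 a_3 = 6 a_1 = 0  ->  a_3 = 0
  x^2: 12 a_4 - 10 a_2 = 0  ->  12 a_4 = 10 a_2 = 30  ->  a_4 = 5/2
  x^3: 20 a_5 - 14 a_3 = 0  ->  20 a_5 = 14 a_3 = 0  ->  a_5 = 0
  x^4: 30 a_6 - 18 a_4 = 0  ->  30 a_6 = 18 a_4 = 45  ->  a_6 = 3/2
Truncated series: y(x) = 3 + 3 x^2 + (5/2) x^4 + (3/2) x^6 + O(x^7).

a_0 = 3; a_1 = 0; a_2 = 3; a_3 = 0; a_4 = 5/2; a_5 = 0; a_6 = 3/2


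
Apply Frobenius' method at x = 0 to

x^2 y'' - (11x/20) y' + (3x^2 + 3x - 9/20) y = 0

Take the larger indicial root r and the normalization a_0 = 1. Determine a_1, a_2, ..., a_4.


Write in Frobenius form y'' + (p(x)/x) y' + (q(x)/x^2) y = 0:
  p(x) = -11/20,  q(x) = 3x^2 + 3x - 9/20.
Indicial equation: r(r-1) + (-11/20) r + (-9/20) = 0 -> roots r_1 = 9/5, r_2 = -1/4.
Take r = r_1 = 9/5. Let y(x) = x^r sum_{n>=0} a_n x^n with a_0 = 1.
Substitute y = x^r sum a_n x^n and match x^{r+n}. The recurrence is
  D(n) a_n + 3 a_{n-1} + 3 a_{n-2} = 0,  where D(n) = (r+n)(r+n-1) + (-11/20)(r+n) + (-9/20).
  a_n = [-3 a_{n-1} - 3 a_{n-2}] / D(n).
Since the indicial polynomial factors as (r - r_1)(r - r_2), D(n) = (r_1 + n - r_1)(r_1 + n - r_2) = n(n + 41/20).
Evaluating step by step (a_0 = 1):
  n = 1: D(1) = 1(1 + 41/20) = 61/20; numerator = -3(1) = -3; a_1 = (-3)/(61/20) = -60/61
  n = 2: D(2) = 2(2 + 41/20) = 81/10; numerator = -3(-60/61) - 3(1) = -3/61; a_2 = (-3/61)/(81/10) = -10/1647
  n = 3: D(3) = 3(3 + 41/20) = 303/20; numerator = -3(-10/1647) - 3(-60/61) = 1630/549; a_3 = (1630/549)/(303/20) = 32600/166347
  n = 4: D(4) = 4(4 + 41/20) = 121/5; numerator = -3(32600/166347) - 3(-10/1647) = -3510/6161; a_4 = (-3510/6161)/(121/5) = -17550/745481

r = 9/5; a_0 = 1; a_1 = -60/61; a_2 = -10/1647; a_3 = 32600/166347; a_4 = -17550/745481


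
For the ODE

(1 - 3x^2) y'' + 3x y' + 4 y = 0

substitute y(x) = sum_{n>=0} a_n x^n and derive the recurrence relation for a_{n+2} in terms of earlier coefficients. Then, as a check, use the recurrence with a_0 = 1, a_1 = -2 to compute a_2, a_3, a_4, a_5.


Substitute y = sum_n a_n x^n.
(1 - 3 x^2) y'' contributes (n+2)(n+1) a_{n+2} - 3 n(n-1) a_n at x^n.
3 x y'(x) contributes 3 n a_n at x^n.
4 y(x) contributes 4 a_n at x^n.
Matching x^n: (n+2)(n+1) a_{n+2} + (-3 n(n-1) + 3 n + 4) a_n = 0.
Thus a_{n+2} = (3 n(n-1) - 3 n - 4) / ((n+1)(n+2)) * a_n.

Check with a_0 = 1, a_1 = -2 (apply the recurrence for n = 0, 1, 2, 3): a_0 = 1, a_1 = -2, a_2 = -2, a_3 = 7/3, a_4 = 2/3, a_5 = 7/12.

a_(n+2) = (3 n(n-1) - 3 n - 4) / ((n+1)(n+2)) * a_n; check: a_0 = 1, a_1 = -2, a_2 = -2, a_3 = 7/3, a_4 = 2/3, a_5 = 7/12


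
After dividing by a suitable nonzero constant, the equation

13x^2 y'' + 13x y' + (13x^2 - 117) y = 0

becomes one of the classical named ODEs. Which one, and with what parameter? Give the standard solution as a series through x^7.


All three coefficients share the factor 13; dividing through by 13 gives  x^2 y'' + x y' + (x^2 - 9) y = 0.
This matches the Bessel equation x^2 y'' + x y' + (x^2 - nu^2) y = 0 with nu^2 = 9, so nu = 3; the solution bounded at x = 0 is J_3(x).
Frobenius at x = 0: indicial roots ±nu; for r = nu the recurrence k(k + 2nu) c_k = -c_{k-2} gives the standard series J_nu(x) = sum_{k>=0} (-1)^k / (k! (k+nu)!) (x/2)^(2k+nu). Evaluate the first 3 terms:
  k = 0: (-1)^0 / (0! * 3! * 2^3) x^3 = 1/(1*6*8) x^3 = (1/48) x^3
  k = 1: (-1)^1 / (1! * 4! * 2^5) x^5 = -1/(1*24*32) x^5 = (-1/768) x^5
  k = 2: (-1)^2 / (2! * 5! * 2^7) x^7 = 1/(2*120*128) x^7 = (1/30720) x^7
Hence J_3(x) = x^7/30720 - x^5/768 + x^3/48 + ....

J_3(x); series = x^7/30720 - x^5/768 + x^3/48


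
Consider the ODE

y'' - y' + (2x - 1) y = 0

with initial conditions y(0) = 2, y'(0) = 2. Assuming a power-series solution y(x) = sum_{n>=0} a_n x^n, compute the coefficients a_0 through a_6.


Ansatz: y(x) = sum_{n>=0} a_n x^n, so y'(x) = sum_{n>=1} n a_n x^(n-1) and y''(x) = sum_{n>=2} n(n-1) a_n x^(n-2).
Substitute into P(x) y'' + Q(x) y' + R(x) y = 0 with P(x) = 1, Q(x) = -1, R(x) = 2x - 1, and match powers of x.
Initial conditions: a_0 = 2, a_1 = 2.
Setting the coefficient of each power of x to zero and solving order by order (substituting the coefficients already found):
  x^0: 2 a_2 - a_1 - a_0 = 0  ->  2 a_2 = a_1 + a_0 = 4  ->  a_2 = 2
  x^1: 6 a_3 - 2 a_2 - a_1 + 2 a_0 = 0  ->  6 a_3 = 2 a_2 + a_1 - 2 a_0 = 2  ->  a_3 = 1/3
  x^2: 12 a_4 - 3 a_3 - a_2 + 2 a_1 = 0  ->  12 a_4 = 3 a_3 + a_2 - 2 a_1 = -1  ->  a_4 = -1/12
  x^3: 20 a_5 - 4 a_4 - a_3 + 2 a_2 = 0  ->  20 a_5 = 4 a_4 + a_3 - 2 a_2 = -4  ->  a_5 = -1/5
  x^4: 30 a_6 - 5 a_5 - a_4 + 2 a_3 = 0  ->  30 a_6 = 5 a_5 + a_4 - 2 a_3 = -7/4  ->  a_6 = -7/120
Truncated series: y(x) = 2 + 2 x + 2 x^2 + (1/3) x^3 - (1/12) x^4 - (1/5) x^5 - (7/120) x^6 + O(x^7).

a_0 = 2; a_1 = 2; a_2 = 2; a_3 = 1/3; a_4 = -1/12; a_5 = -1/5; a_6 = -7/120


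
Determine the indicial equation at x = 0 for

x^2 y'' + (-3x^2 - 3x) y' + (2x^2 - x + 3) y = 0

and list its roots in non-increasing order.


Divide by x^2 to reach normal form y'' + P_1(x) y' + P_2(x) y = 0 with P_1(x) = -3 - 3/x and P_2(x) = 2 - 1/x + 3/x^2.
x = 0 is a singular point because the y'-coefficient -3 - 3/x has a pole at x = 0 and the y-coefficient 2 - 1/x + 3/x^2 has a pole at x = 0.
It is a regular singular point because x P_1(x) = p(x) = -3x - 3 and x^2 P_2(x) = q(x) = 2x^2 - x + 3 are polynomials, hence analytic at x = 0.
p(0) = -3,  q(0) = 3.
Indicial equation: r(r-1) + p(0) r + q(0) = 0, i.e. r^2 + (p(0) - 1) r + q(0) = 0, i.e. r^2 - 4 r + 3 = 0.
Discriminant: (-4)^2 - 4(3) = 4, so r = (4 ± 2)/2.
Solving: r_1 = 3, r_2 = 1.

indicial: r^2 - 4 r + 3 = 0; roots r_1 = 3, r_2 = 1


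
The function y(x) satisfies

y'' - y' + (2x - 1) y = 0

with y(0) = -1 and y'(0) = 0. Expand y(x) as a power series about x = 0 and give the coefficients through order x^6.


Ansatz: y(x) = sum_{n>=0} a_n x^n, so y'(x) = sum_{n>=1} n a_n x^(n-1) and y''(x) = sum_{n>=2} n(n-1) a_n x^(n-2).
Substitute into P(x) y'' + Q(x) y' + R(x) y = 0 with P(x) = 1, Q(x) = -1, R(x) = 2x - 1, and match powers of x.
Initial conditions: a_0 = -1, a_1 = 0.
Setting the coefficient of each power of x to zero and solving order by order (substituting the coefficients already found):
  x^0: 2 a_2 - a_1 - a_0 = 0  ->  2 a_2 = a_1 + a_0 = -1  ->  a_2 = -1/2
  x^1: 6 a_3 - 2 a_2 - a_1 + 2 a_0 = 0  ->  6 a_3 = 2 a_2 + a_1 - 2 a_0 = 1  ->  a_3 = 1/6
  x^2: 12 a_4 - 3 a_3 - a_2 + 2 a_1 = 0  ->  12 a_4 = 3 a_3 + a_2 - 2 a_1 = 0  ->  a_4 = 0
  x^3: 20 a_5 - 4 a_4 - a_3 + 2 a_2 = 0  ->  20 a_5 = 4 a_4 + a_3 - 2 a_2 = 7/6  ->  a_5 = 7/120
  x^4: 30 a_6 - 5 a_5 - a_4 + 2 a_3 = 0  ->  30 a_6 = 5 a_5 + a_4 - 2 a_3 = -1/24  ->  a_6 = -1/720
Truncated series: y(x) = -1 - (1/2) x^2 + (1/6) x^3 + (7/120) x^5 - (1/720) x^6 + O(x^7).

a_0 = -1; a_1 = 0; a_2 = -1/2; a_3 = 1/6; a_4 = 0; a_5 = 7/120; a_6 = -1/720


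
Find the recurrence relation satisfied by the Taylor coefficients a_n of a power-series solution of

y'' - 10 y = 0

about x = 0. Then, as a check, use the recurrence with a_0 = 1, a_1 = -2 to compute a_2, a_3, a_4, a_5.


Substitute y = sum_n a_n x^n into y'' + (const) y = 0.
y''(x) = sum_{n>=0} (n+2)(n+1) a_{n+2} x^n.
The ODE becomes sum_n [(n+2)(n+1) a_{n+2} - 10 a_n] x^n = 0.
Setting each coefficient to zero gives the recurrence:
  (n+2)(n+1) a_{n+2} - 10 a_n = 0,
  a_{n+2} = 10 / ((n+1)(n+2)) a_n.

Check with a_0 = 1, a_1 = -2 (apply the recurrence for n = 0, 1, 2, 3): a_0 = 1, a_1 = -2, a_2 = 5, a_3 = -10/3, a_4 = 25/6, a_5 = -5/3.

a_{n+2} = 10/((n+1)(n+2)) * a_n; check: a_0 = 1, a_1 = -2, a_2 = 5, a_3 = -10/3, a_4 = 25/6, a_5 = -5/3


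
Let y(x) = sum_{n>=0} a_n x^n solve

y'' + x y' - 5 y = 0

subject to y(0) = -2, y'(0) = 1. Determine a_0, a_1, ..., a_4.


Ansatz: y(x) = sum_{n>=0} a_n x^n, so y'(x) = sum_{n>=1} n a_n x^(n-1) and y''(x) = sum_{n>=2} n(n-1) a_n x^(n-2).
Substitute into P(x) y'' + Q(x) y' + R(x) y = 0 with P(x) = 1, Q(x) = x, R(x) = -5, and match powers of x.
Initial conditions: a_0 = -2, a_1 = 1.
Setting the coefficient of each power of x to zero and solving order by order (substituting the coefficients already found):
  x^0: 2 a_2 - 5 a_0 = 0  ->  2 a_2 = 5 a_0 = -10  ->  a_2 = -5
  x^1: 6 a_3 - 4 a_1 = 0  ->  6 a_3 = 4 a_1 = 4  ->  a_3 = 2/3
  x^2: 12 a_4 - 3 a_2 = 0  ->  12 a_4 = 3 a_2 = -15  ->  a_4 = -5/4
Truncated series: y(x) = -2 + x - 5 x^2 + (2/3) x^3 - (5/4) x^4 + O(x^5).

a_0 = -2; a_1 = 1; a_2 = -5; a_3 = 2/3; a_4 = -5/4


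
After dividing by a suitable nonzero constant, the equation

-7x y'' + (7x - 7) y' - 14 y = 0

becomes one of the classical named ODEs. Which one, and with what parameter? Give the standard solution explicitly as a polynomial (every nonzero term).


All three coefficients share the factor -7; dividing through by -7 gives  x y'' + (1 - x) y' + 2 y = 0.
This matches the Laguerre equation x y'' + (1 - x) y' + n y = 0 with n = 2; the polynomial solution is L_2(x).
With y = sum_k a_k x^k, matching x^k gives (k+1)k a_{k+1} + (k+1) a_{k+1} - k a_k + n a_k = 0, i.e. (k+1)^2 a_{k+1} = (k - n) a_k = (k - 2) a_k. The right side vanishes at k = 2, so the series terminates at degree 2.
Standard normalization L_n(0) = 1 gives a_0 = 1. Work upward with a_{k+1} = (k - 2) a_k / (k+1)^2:
  a_1 = (0 - 2)(1) / 1^2 = -2/1 = -2
  a_2 = (1 - 2)(-2) / 2^2 = 2/4 = 1/2
Hence L_2(x) = x^2/2 - 2 x + 1.

L_2(x); series = x^2/2 - 2 x + 1


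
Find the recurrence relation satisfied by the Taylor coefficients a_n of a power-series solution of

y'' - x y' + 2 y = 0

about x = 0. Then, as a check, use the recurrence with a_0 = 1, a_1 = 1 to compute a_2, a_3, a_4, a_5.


Substitute y = sum_n a_n x^n.
y''(x) has coefficient (n+2)(n+1) a_{n+2} at x^n;
-x y'(x) has coefficient -n a_n at x^n (shift);
2 y(x) has coefficient 2 a_n at x^n.
Matching x^n: (n+2)(n+1) a_{n+2} + (-n + 2) a_n = 0.
Thus a_{n+2} = (n - 2) / ((n+1)(n+2)) * a_n.

Check with a_0 = 1, a_1 = 1 (apply the recurrence for n = 0, 1, 2, 3): a_0 = 1, a_1 = 1, a_2 = -1, a_3 = -1/6, a_4 = 0, a_5 = -1/120.

a_(n+2) = (n - 2) / ((n+1)(n+2)) * a_n; check: a_0 = 1, a_1 = 1, a_2 = -1, a_3 = -1/6, a_4 = 0, a_5 = -1/120


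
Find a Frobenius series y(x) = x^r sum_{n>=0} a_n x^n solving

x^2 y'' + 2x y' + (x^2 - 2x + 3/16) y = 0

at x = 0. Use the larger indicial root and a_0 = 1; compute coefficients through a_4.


Write in Frobenius form y'' + (p(x)/x) y' + (q(x)/x^2) y = 0:
  p(x) = 2,  q(x) = x^2 - 2x + 3/16.
Indicial equation: r(r-1) + (2) r + (3/16) = 0 -> roots r_1 = -1/4, r_2 = -3/4.
Take r = r_1 = -1/4. Let y(x) = x^r sum_{n>=0} a_n x^n with a_0 = 1.
Substitute y = x^r sum a_n x^n and match x^{r+n}. The recurrence is
  D(n) a_n - 2 a_{n-1} + 1 a_{n-2} = 0,  where D(n) = (r+n)(r+n-1) + (2)(r+n) + (3/16).
  a_n = [2 a_{n-1} - 1 a_{n-2}] / D(n).
Since the indicial polynomial factors as (r - r_1)(r - r_2), D(n) = (r_1 + n - r_1)(r_1 + n - r_2) = n(n + 1/2).
Evaluating step by step (a_0 = 1):
  n = 1: D(1) = 1(1 + 1/2) = 3/2; numerator = 2(1) = 2; a_1 = (2)/(3/2) = 4/3
  n = 2: D(2) = 2(2 + 1/2) = 5; numerator = 2(4/3) - 1(1) = 5/3; a_2 = (5/3)/(5) = 1/3
  n = 3: D(3) = 3(3 + 1/2) = 21/2; numerator = 2(1/3) - 1(4/3) = -2/3; a_3 = (-2/3)/(21/2) = -4/63
  n = 4: D(4) = 4(4 + 1/2) = 18; numerator = 2(-4/63) - 1(1/3) = -29/63; a_4 = (-29/63)/(18) = -29/1134

r = -1/4; a_0 = 1; a_1 = 4/3; a_2 = 1/3; a_3 = -4/63; a_4 = -29/1134


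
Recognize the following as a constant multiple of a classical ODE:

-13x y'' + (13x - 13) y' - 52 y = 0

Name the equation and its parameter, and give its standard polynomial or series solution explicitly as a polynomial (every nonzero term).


All three coefficients share the factor -13; dividing through by -13 gives  x y'' + (1 - x) y' + 4 y = 0.
This matches the Laguerre equation x y'' + (1 - x) y' + n y = 0 with n = 4; the polynomial solution is L_4(x).
With y = sum_k a_k x^k, matching x^k gives (k+1)k a_{k+1} + (k+1) a_{k+1} - k a_k + n a_k = 0, i.e. (k+1)^2 a_{k+1} = (k - n) a_k = (k - 4) a_k. The right side vanishes at k = 4, so the series terminates at degree 4.
Standard normalization L_n(0) = 1 gives a_0 = 1. Work upward with a_{k+1} = (k - 4) a_k / (k+1)^2:
  a_1 = (0 - 4)(1) / 1^2 = -4/1 = -4
  a_2 = (1 - 4)(-4) / 2^2 = 12/4 = 3
  a_3 = (2 - 4)(3) / 3^2 = -6/9 = -2/3
  a_4 = (3 - 4)(-2/3) / 4^2 = (2/3)/16 = 1/24
Hence L_4(x) = x^4/24 - 2 x^3/3 + 3 x^2 - 4 x + 1.

L_4(x); series = x^4/24 - 2 x^3/3 + 3 x^2 - 4 x + 1


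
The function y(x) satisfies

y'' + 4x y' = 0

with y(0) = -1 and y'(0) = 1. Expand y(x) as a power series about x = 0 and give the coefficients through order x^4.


Ansatz: y(x) = sum_{n>=0} a_n x^n, so y'(x) = sum_{n>=1} n a_n x^(n-1) and y''(x) = sum_{n>=2} n(n-1) a_n x^(n-2).
Substitute into P(x) y'' + Q(x) y' + R(x) y = 0 with P(x) = 1, Q(x) = 4x, R(x) = 0, and match powers of x.
Initial conditions: a_0 = -1, a_1 = 1.
Setting the coefficient of each power of x to zero and solving order by order (substituting the coefficients already found):
  x^0: 2 a_2 = 0  ->  a_2 = 0
  x^1: 6 a_3 + 4 a_1 = 0  ->  6 a_3 = -4 a_1 = -4  ->  a_3 = -2/3
  x^2: 12 a_4 + 8 a_2 = 0  ->  12 a_4 = -8 a_2 = 0  ->  a_4 = 0
Truncated series: y(x) = -1 + x - (2/3) x^3 + O(x^5).

a_0 = -1; a_1 = 1; a_2 = 0; a_3 = -2/3; a_4 = 0


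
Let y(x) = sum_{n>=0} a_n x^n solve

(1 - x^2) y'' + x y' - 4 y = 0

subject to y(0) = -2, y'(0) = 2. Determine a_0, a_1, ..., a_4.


Ansatz: y(x) = sum_{n>=0} a_n x^n, so y'(x) = sum_{n>=1} n a_n x^(n-1) and y''(x) = sum_{n>=2} n(n-1) a_n x^(n-2).
Substitute into P(x) y'' + Q(x) y' + R(x) y = 0 with P(x) = 1 - x^2, Q(x) = x, R(x) = -4, and match powers of x.
Initial conditions: a_0 = -2, a_1 = 2.
Setting the coefficient of each power of x to zero and solving order by order (substituting the coefficients already found):
  x^0: 2 a_2 - 4 a_0 = 0  ->  2 a_2 = 4 a_0 = -8  ->  a_2 = -4
  x^1: 6 a_3 - 3 a_1 = 0  ->  6 a_3 = 3 a_1 = 6  ->  a_3 = 1
  x^2: 12 a_4 - 4 a_2 = 0  ->  12 a_4 = 4 a_2 = -16  ->  a_4 = -4/3
Truncated series: y(x) = -2 + 2 x - 4 x^2 + x^3 - (4/3) x^4 + O(x^5).

a_0 = -2; a_1 = 2; a_2 = -4; a_3 = 1; a_4 = -4/3


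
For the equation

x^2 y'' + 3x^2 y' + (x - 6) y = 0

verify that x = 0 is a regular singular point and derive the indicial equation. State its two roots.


Divide by x^2 to reach normal form y'' + P_1(x) y' + P_2(x) y = 0 with P_1(x) = 3 and P_2(x) = 1/x - 6/x^2.
x = 0 is a singular point because the y-coefficient 1/x - 6/x^2 has a pole at x = 0.
It is a regular singular point because x P_1(x) = p(x) = 3x and x^2 P_2(x) = q(x) = x - 6 are polynomials, hence analytic at x = 0.
p(0) = 0,  q(0) = -6.
Indicial equation: r(r-1) + p(0) r + q(0) = 0, i.e. r^2 + (p(0) - 1) r + q(0) = 0, i.e. r^2 - 1 r - 6 = 0.
Discriminant: (-1)^2 - 4(-6) = 25, so r = (1 ± 5)/2.
Solving: r_1 = 3, r_2 = -2.

indicial: r^2 - 1 r - 6 = 0; roots r_1 = 3, r_2 = -2


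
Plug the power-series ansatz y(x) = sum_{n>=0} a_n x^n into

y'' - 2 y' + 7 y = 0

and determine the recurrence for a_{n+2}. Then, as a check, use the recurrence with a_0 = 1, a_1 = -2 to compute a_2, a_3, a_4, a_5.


Substitute y = sum_n a_n x^n.
y''(x) has coefficient (n+2)(n+1) a_{n+2} at x^n;
-2 y'(x) has coefficient -2 (n+1) a_{n+1} at x^n;
7 y(x) has coefficient 7 a_n at x^n.
Matching x^n: (n+2)(n+1) a_{n+2} - 2 (n+1) a_{n+1} + 7 a_n = 0.
Thus a_{n+2} = [2 (n+1) a_{n+1} - 7 a_n] / ((n+1)(n+2)).

Check with a_0 = 1, a_1 = -2 (apply the recurrence for n = 0, 1, 2, 3): a_0 = 1, a_1 = -2, a_2 = -11/2, a_3 = -4/3, a_4 = 61/24, a_5 = 89/60.

a_(n+2) = [2 (n+1) a_(n+1) - 7 a_n] / ((n+1)(n+2)); check: a_0 = 1, a_1 = -2, a_2 = -11/2, a_3 = -4/3, a_4 = 61/24, a_5 = 89/60


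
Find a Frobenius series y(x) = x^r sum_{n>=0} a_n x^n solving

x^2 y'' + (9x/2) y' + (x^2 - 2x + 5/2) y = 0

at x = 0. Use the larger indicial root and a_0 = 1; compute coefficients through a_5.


Write in Frobenius form y'' + (p(x)/x) y' + (q(x)/x^2) y = 0:
  p(x) = 9/2,  q(x) = x^2 - 2x + 5/2.
Indicial equation: r(r-1) + (9/2) r + (5/2) = 0 -> roots r_1 = -1, r_2 = -5/2.
Take r = r_1 = -1. Let y(x) = x^r sum_{n>=0} a_n x^n with a_0 = 1.
Substitute y = x^r sum a_n x^n and match x^{r+n}. The recurrence is
  D(n) a_n - 2 a_{n-1} + 1 a_{n-2} = 0,  where D(n) = (r+n)(r+n-1) + (9/2)(r+n) + (5/2).
  a_n = [2 a_{n-1} - 1 a_{n-2}] / D(n).
Since the indicial polynomial factors as (r - r_1)(r - r_2), D(n) = (r_1 + n - r_1)(r_1 + n - r_2) = n(n + 3/2).
Evaluating step by step (a_0 = 1):
  n = 1: D(1) = 1(1 + 3/2) = 5/2; numerator = 2(1) = 2; a_1 = (2)/(5/2) = 4/5
  n = 2: D(2) = 2(2 + 3/2) = 7; numerator = 2(4/5) - 1(1) = 3/5; a_2 = (3/5)/(7) = 3/35
  n = 3: D(3) = 3(3 + 3/2) = 27/2; numerator = 2(3/35) - 1(4/5) = -22/35; a_3 = (-22/35)/(27/2) = -44/945
  n = 4: D(4) = 4(4 + 3/2) = 22; numerator = 2(-44/945) - 1(3/35) = -169/945; a_4 = (-169/945)/(22) = -169/20790
  n = 5: D(5) = 5(5 + 3/2) = 65/2; numerator = 2(-169/20790) - 1(-44/945) = 1/33; a_5 = (1/33)/(65/2) = 2/2145

r = -1; a_0 = 1; a_1 = 4/5; a_2 = 3/35; a_3 = -44/945; a_4 = -169/20790; a_5 = 2/2145


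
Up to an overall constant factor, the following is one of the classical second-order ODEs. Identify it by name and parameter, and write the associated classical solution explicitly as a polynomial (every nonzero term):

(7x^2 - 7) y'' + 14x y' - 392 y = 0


All three coefficients share the factor -7; dividing through by -7 gives  (1 - x^2) y'' - 2x y' + 56 y = 0.
This matches the Legendre equation (1 - x^2) y'' - 2x y' + n(n+1) y = 0 (note the -2x y' term) with n(n+1) = 56, so n = 7; the polynomial solution is P_7(x).
With y = sum_k a_k x^k, matching x^k gives (k+2)(k+1) a_{k+2} = [k(k+1) - n(n+1)] a_k = (k - 7)(k + 8) a_k. The right side vanishes at k = 7, so the series with the parity of 7 terminates at degree 7.
Standard normalization (P_n(1) = 1): leading coefficient (2n)!/(2^n (n!)^2) = 87178291200/(128*25401600) = 429/16, so a_7 = 429/16. Work downward with a_k = (k+1)(k+2) a_{k+2} / ((k - 7)(k + 8)):
  a_5 = (6)(7)(429/16) / ((5 - 7)(5 + 8)) = (9009/8)/(-26) = -693/16
  a_3 = (4)(5)(-693/16) / ((3 - 7)(3 + 8)) = (-3465/4)/(-44) = 315/16
  a_1 = (2)(3)(315/16) / ((1 - 7)(1 + 8)) = (945/8)/(-54) = -35/16
Hence P_7(x) = 429 x^7/16 - 693 x^5/16 + 315 x^3/16 - 35 x/16.

P_7(x); series = 429 x^7/16 - 693 x^5/16 + 315 x^3/16 - 35 x/16


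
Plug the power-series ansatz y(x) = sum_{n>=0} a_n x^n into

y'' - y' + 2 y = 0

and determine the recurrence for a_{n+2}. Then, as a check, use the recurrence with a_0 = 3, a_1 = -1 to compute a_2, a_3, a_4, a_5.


Substitute y = sum_n a_n x^n.
y''(x) has coefficient (n+2)(n+1) a_{n+2} at x^n;
-y'(x) has coefficient -(n+1) a_{n+1} at x^n;
2 y(x) has coefficient 2 a_n at x^n.
Matching x^n: (n+2)(n+1) a_{n+2} - (n+1) a_{n+1} + 2 a_n = 0.
Thus a_{n+2} = [(n+1) a_{n+1} - 2 a_n] / ((n+1)(n+2)).

Check with a_0 = 3, a_1 = -1 (apply the recurrence for n = 0, 1, 2, 3): a_0 = 3, a_1 = -1, a_2 = -7/2, a_3 = -5/6, a_4 = 3/8, a_5 = 19/120.

a_(n+2) = [(n+1) a_(n+1) - 2 a_n] / ((n+1)(n+2)); check: a_0 = 3, a_1 = -1, a_2 = -7/2, a_3 = -5/6, a_4 = 3/8, a_5 = 19/120


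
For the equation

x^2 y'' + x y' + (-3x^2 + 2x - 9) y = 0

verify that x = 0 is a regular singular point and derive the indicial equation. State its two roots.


Divide by x^2 to reach normal form y'' + P_1(x) y' + P_2(x) y = 0 with P_1(x) = 1/x and P_2(x) = -3 + 2/x - 9/x^2.
x = 0 is a singular point because the y'-coefficient 1/x has a pole at x = 0 and the y-coefficient -3 + 2/x - 9/x^2 has a pole at x = 0.
It is a regular singular point because x P_1(x) = p(x) = 1 and x^2 P_2(x) = q(x) = -3x^2 + 2x - 9 are polynomials, hence analytic at x = 0.
p(0) = 1,  q(0) = -9.
Indicial equation: r(r-1) + p(0) r + q(0) = 0, i.e. r^2 + (p(0) - 1) r + q(0) = 0, i.e. r^2 - 9 = 0.
Discriminant: (0)^2 - 4(-9) = 36, so r = (0 ± 6)/2.
Solving: r_1 = 3, r_2 = -3.

indicial: r^2 - 9 = 0; roots r_1 = 3, r_2 = -3


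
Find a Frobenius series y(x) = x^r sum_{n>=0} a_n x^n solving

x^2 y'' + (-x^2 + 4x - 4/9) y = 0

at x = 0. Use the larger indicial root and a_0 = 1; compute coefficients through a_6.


Write in Frobenius form y'' + (p(x)/x) y' + (q(x)/x^2) y = 0:
  p(x) = 0,  q(x) = -x^2 + 4x - 4/9.
Indicial equation: r(r-1) + (0) r + (-4/9) = 0 -> roots r_1 = 4/3, r_2 = -1/3.
Take r = r_1 = 4/3. Let y(x) = x^r sum_{n>=0} a_n x^n with a_0 = 1.
Substitute y = x^r sum a_n x^n and match x^{r+n}. The recurrence is
  D(n) a_n + 4 a_{n-1} - 1 a_{n-2} = 0,  where D(n) = (r+n)(r+n-1) + (0)(r+n) + (-4/9).
  a_n = [-4 a_{n-1} + 1 a_{n-2}] / D(n).
Since the indicial polynomial factors as (r - r_1)(r - r_2), D(n) = (r_1 + n - r_1)(r_1 + n - r_2) = n(n + 5/3).
Evaluating step by step (a_0 = 1):
  n = 1: D(1) = 1(1 + 5/3) = 8/3; numerator = -4(1) = -4; a_1 = (-4)/(8/3) = -3/2
  n = 2: D(2) = 2(2 + 5/3) = 22/3; numerator = -4(-3/2) + 1(1) = 7; a_2 = (7)/(22/3) = 21/22
  n = 3: D(3) = 3(3 + 5/3) = 14; numerator = -4(21/22) + 1(-3/2) = -117/22; a_3 = (-117/22)/(14) = -117/308
  n = 4: D(4) = 4(4 + 5/3) = 68/3; numerator = -4(-117/308) + 1(21/22) = 381/154; a_4 = (381/154)/(68/3) = 1143/10472
  n = 5: D(5) = 5(5 + 5/3) = 100/3; numerator = -4(1143/10472) + 1(-117/308) = -4275/5236; a_5 = (-4275/5236)/(100/3) = -513/20944
  n = 6: D(6) = 6(6 + 5/3) = 46; numerator = -4(-513/20944) + 1(1143/10472) = 2169/10472; a_6 = (2169/10472)/(46) = 2169/481712

r = 4/3; a_0 = 1; a_1 = -3/2; a_2 = 21/22; a_3 = -117/308; a_4 = 1143/10472; a_5 = -513/20944; a_6 = 2169/481712


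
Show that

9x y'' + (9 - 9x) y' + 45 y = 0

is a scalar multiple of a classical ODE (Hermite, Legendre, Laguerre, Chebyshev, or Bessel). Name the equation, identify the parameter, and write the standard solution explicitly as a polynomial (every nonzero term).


All three coefficients share the factor 9; dividing through by 9 gives  x y'' + (1 - x) y' + 5 y = 0.
This matches the Laguerre equation x y'' + (1 - x) y' + n y = 0 with n = 5; the polynomial solution is L_5(x).
With y = sum_k a_k x^k, matching x^k gives (k+1)k a_{k+1} + (k+1) a_{k+1} - k a_k + n a_k = 0, i.e. (k+1)^2 a_{k+1} = (k - n) a_k = (k - 5) a_k. The right side vanishes at k = 5, so the series terminates at degree 5.
Standard normalization L_n(0) = 1 gives a_0 = 1. Work upward with a_{k+1} = (k - 5) a_k / (k+1)^2:
  a_1 = (0 - 5)(1) / 1^2 = -5/1 = -5
  a_2 = (1 - 5)(-5) / 2^2 = 20/4 = 5
  a_3 = (2 - 5)(5) / 3^2 = -15/9 = -5/3
  a_4 = (3 - 5)(-5/3) / 4^2 = (10/3)/16 = 5/24
  a_5 = (4 - 5)(5/24) / 5^2 = (-5/24)/25 = -1/120
Hence L_5(x) = -x^5/120 + 5 x^4/24 - 5 x^3/3 + 5 x^2 - 5 x + 1.

L_5(x); series = -x^5/120 + 5 x^4/24 - 5 x^3/3 + 5 x^2 - 5 x + 1


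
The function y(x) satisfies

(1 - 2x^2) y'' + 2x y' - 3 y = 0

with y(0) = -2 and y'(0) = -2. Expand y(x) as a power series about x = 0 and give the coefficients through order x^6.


Ansatz: y(x) = sum_{n>=0} a_n x^n, so y'(x) = sum_{n>=1} n a_n x^(n-1) and y''(x) = sum_{n>=2} n(n-1) a_n x^(n-2).
Substitute into P(x) y'' + Q(x) y' + R(x) y = 0 with P(x) = 1 - 2x^2, Q(x) = 2x, R(x) = -3, and match powers of x.
Initial conditions: a_0 = -2, a_1 = -2.
Setting the coefficient of each power of x to zero and solving order by order (substituting the coefficients already found):
  x^0: 2 a_2 - 3 a_0 = 0  ->  2 a_2 = 3 a_0 = -6  ->  a_2 = -3
  x^1: 6 a_3 - a_1 = 0  ->  6 a_3 = a_1 = -2  ->  a_3 = -1/3
  x^2: 12 a_4 - 3 a_2 = 0  ->  12 a_4 = 3 a_2 = -9  ->  a_4 = -3/4
  x^3: 20 a_5 - 9 a_3 = 0  ->  20 a_5 = 9 a_3 = -3  ->  a_5 = -3/20
  x^4: 30 a_6 - 19 a_4 = 0  ->  30 a_6 = 19 a_4 = -57/4  ->  a_6 = -19/40
Truncated series: y(x) = -2 - 2 x - 3 x^2 - (1/3) x^3 - (3/4) x^4 - (3/20) x^5 - (19/40) x^6 + O(x^7).

a_0 = -2; a_1 = -2; a_2 = -3; a_3 = -1/3; a_4 = -3/4; a_5 = -3/20; a_6 = -19/40


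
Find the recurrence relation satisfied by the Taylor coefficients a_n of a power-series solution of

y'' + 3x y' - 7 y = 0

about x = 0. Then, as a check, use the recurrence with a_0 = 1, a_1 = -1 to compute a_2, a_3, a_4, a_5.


Substitute y = sum_n a_n x^n.
y''(x) has coefficient (n+2)(n+1) a_{n+2} at x^n;
3 x y'(x) has coefficient 3 n a_n at x^n (shift);
-7 y(x) has coefficient -7 a_n at x^n.
Matching x^n: (n+2)(n+1) a_{n+2} + (3n - 7) a_n = 0.
Thus a_{n+2} = (-3n + 7) / ((n+1)(n+2)) * a_n.

Check with a_0 = 1, a_1 = -1 (apply the recurrence for n = 0, 1, 2, 3): a_0 = 1, a_1 = -1, a_2 = 7/2, a_3 = -2/3, a_4 = 7/24, a_5 = 1/15.

a_(n+2) = (-3n + 7) / ((n+1)(n+2)) * a_n; check: a_0 = 1, a_1 = -1, a_2 = 7/2, a_3 = -2/3, a_4 = 7/24, a_5 = 1/15
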